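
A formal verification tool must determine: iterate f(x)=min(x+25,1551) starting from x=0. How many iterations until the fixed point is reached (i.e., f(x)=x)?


Step 1: x=0, cap=1551, increment=25
Step 2: x grows by 25 each step until capped at 1551; fixed point is x=1551
Step 3: iterations = ceil(1551/25) = 63

63


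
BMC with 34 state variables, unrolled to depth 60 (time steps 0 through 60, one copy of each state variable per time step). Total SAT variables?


BMC unrolls to depth k, creating one copy of each state var for steps 0..k.
Step count = 60 + 1 = 61 (steps 0 through 60)
Vars per step = 34
Total = 34 * 61 = 2074

2074


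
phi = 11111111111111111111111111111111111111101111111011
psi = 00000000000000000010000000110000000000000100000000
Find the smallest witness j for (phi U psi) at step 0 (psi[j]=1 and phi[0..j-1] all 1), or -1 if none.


(phi U psi) at 0: need smallest j with psi[j]=1 and phi[i]=1 for all i in [0,j).
Scan from step 0:
  step 0: phi=1, psi=0 -> continue
  step 1: phi=1, psi=0 -> continue
  step 2: phi=1, psi=0 -> continue
  step 3: phi=1, psi=0 -> continue
  step 18: psi=1 and phi held for [0,18) -> witness found
Witness step = 18

18


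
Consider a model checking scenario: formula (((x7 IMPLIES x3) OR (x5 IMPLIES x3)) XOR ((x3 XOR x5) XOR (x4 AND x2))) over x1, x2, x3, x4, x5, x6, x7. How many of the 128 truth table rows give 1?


Formula: (((x7 IMPLIES x3) OR (x5 IMPLIES x3)) XOR ((x3 XOR x5) XOR (x4 AND x2))) over 7 vars (128 rows)
Evaluate each row (x1, x2, x3, x4, x5, x6, x7 as bits, MSB first):
  row 0 [0000000]: (((0 IMPLIES 0) OR (0 IMPLIES 0)) XOR ((0 XOR 0) XOR (0 AND 0))) -> 1
  row 1 [0000001]: (((1 IMPLIES 0) OR (0 IMPLIES 0)) XOR ((0 XOR 0) XOR (0 AND 0))) -> 1
  row 2 [0000010]: (((0 IMPLIES 0) OR (0 IMPLIES 0)) XOR ((0 XOR 0) XOR (0 AND 0))) -> 1
  row 3 [0000011]: (((1 IMPLIES 0) OR (0 IMPLIES 0)) XOR ((0 XOR 0) XOR (0 AND 0))) -> 1
  row 4 [0000100]: (((0 IMPLIES 0) OR (1 IMPLIES 0)) XOR ((0 XOR 1) XOR (0 AND 0))) -> 0
  (every remaining row is evaluated the same way; all 128 results are listed next)
Full result column, 8 rows per line (x1,x2,x3,x4 fixed per line; x5,x6,x7 runs 000..111 left to right):
  rows 0-7 [x1,x2,x3,x4=0000]: 11110101  (ones: 6)
  rows 8-15 [x1,x2,x3,x4=0001]: 11110101  (ones: 6)
  rows 16-23 [x1,x2,x3,x4=0010]: 00001111  (ones: 4)
  rows 24-31 [x1,x2,x3,x4=0011]: 00001111  (ones: 4)
  rows 32-39 [x1,x2,x3,x4=0100]: 11110101  (ones: 6)
  rows 40-47 [x1,x2,x3,x4=0101]: 00001010  (ones: 2)
  rows 48-55 [x1,x2,x3,x4=0110]: 00001111  (ones: 4)
  rows 56-63 [x1,x2,x3,x4=0111]: 11110000  (ones: 4)
  rows 64-71 [x1,x2,x3,x4=1000]: 11110101  (ones: 6)
  rows 72-79 [x1,x2,x3,x4=1001]: 11110101  (ones: 6)
  rows 80-87 [x1,x2,x3,x4=1010]: 00001111  (ones: 4)
  rows 88-95 [x1,x2,x3,x4=1011]: 00001111  (ones: 4)
  rows 96-103 [x1,x2,x3,x4=1100]: 11110101  (ones: 6)
  rows 104-111 [x1,x2,x3,x4=1101]: 00001010  (ones: 2)
  rows 112-119 [x1,x2,x3,x4=1110]: 00001111  (ones: 4)
  rows 120-127 [x1,x2,x3,x4=1111]: 11110000  (ones: 4)
Count of 1-rows = 6+6+4+4+6+2+4+4+6+6+4+4+6+2+4+4 = 72

72


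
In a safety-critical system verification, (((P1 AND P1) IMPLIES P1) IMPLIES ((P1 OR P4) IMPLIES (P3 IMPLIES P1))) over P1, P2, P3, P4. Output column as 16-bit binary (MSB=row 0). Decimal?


Formula: (((P1 AND P1) IMPLIES P1) IMPLIES ((P1 OR P4) IMPLIES (P3 IMPLIES P1))) over P1, P2, P3, P4 (16 rows)
Evaluate each row (bits = P1,P2,P3,P4, MSB first):
  row 0 [0000]: (((0 AND 0) IMPLIES 0) IMPLIES ((0 OR 0) IMPLIES (0 IMPLIES 0))) -> 1
  row 1 [0001]: (((0 AND 0) IMPLIES 0) IMPLIES ((0 OR 1) IMPLIES (0 IMPLIES 0))) -> 1
  row 2 [0010]: (((0 AND 0) IMPLIES 0) IMPLIES ((0 OR 0) IMPLIES (1 IMPLIES 0))) -> 1
  row 3 [0011]: (((0 AND 0) IMPLIES 0) IMPLIES ((0 OR 1) IMPLIES (1 IMPLIES 0))) -> 0
  row 4 [0100]: (((0 AND 0) IMPLIES 0) IMPLIES ((0 OR 0) IMPLIES (0 IMPLIES 0))) -> 1
  row 5 [0101]: (((0 AND 0) IMPLIES 0) IMPLIES ((0 OR 1) IMPLIES (0 IMPLIES 0))) -> 1
  row 6 [0110]: (((0 AND 0) IMPLIES 0) IMPLIES ((0 OR 0) IMPLIES (1 IMPLIES 0))) -> 1
  row 7 [0111]: (((0 AND 0) IMPLIES 0) IMPLIES ((0 OR 1) IMPLIES (1 IMPLIES 0))) -> 0
  row 8 [1000]: (((1 AND 1) IMPLIES 1) IMPLIES ((1 OR 0) IMPLIES (0 IMPLIES 1))) -> 1
  row 9 [1001]: (((1 AND 1) IMPLIES 1) IMPLIES ((1 OR 1) IMPLIES (0 IMPLIES 1))) -> 1
  row 10 [1010]: (((1 AND 1) IMPLIES 1) IMPLIES ((1 OR 0) IMPLIES (1 IMPLIES 1))) -> 1
  row 11 [1011]: (((1 AND 1) IMPLIES 1) IMPLIES ((1 OR 1) IMPLIES (1 IMPLIES 1))) -> 1
  row 12 [1100]: (((1 AND 1) IMPLIES 1) IMPLIES ((1 OR 0) IMPLIES (0 IMPLIES 1))) -> 1
  row 13 [1101]: (((1 AND 1) IMPLIES 1) IMPLIES ((1 OR 1) IMPLIES (0 IMPLIES 1))) -> 1
  row 14 [1110]: (((1 AND 1) IMPLIES 1) IMPLIES ((1 OR 0) IMPLIES (1 IMPLIES 1))) -> 1
  row 15 [1111]: (((1 AND 1) IMPLIES 1) IMPLIES ((1 OR 1) IMPLIES (1 IMPLIES 1))) -> 1
Full result column, 4 rows per line (P1,P2 fixed per line; P3,P4 runs 00..11 left to right):
  rows 0-3 [P1,P2=00]: 1110  = hex E
  rows 4-7 [P1,P2=01]: 1110  = hex E
  rows 8-11 [P1,P2=10]: 1111  = hex F
  rows 12-15 [P1,P2=11]: 1111  = hex F
Output column (row 0 .. row 15) = 1110111011111111
Output column grouped in 4s = 1110 1110 1111 1111 = 0xEEFF
Convert to decimal digit by digit (value = value*16 + digit):
  E -> 14
  14*16 + 14 (E) = 238
  238*16 + 15 (F) = 3823
  3823*16 + 15 (F) = 61183
Decimal = 61183

61183


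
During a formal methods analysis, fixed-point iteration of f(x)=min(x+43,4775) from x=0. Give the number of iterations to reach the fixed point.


Step 1: x=0, cap=4775, increment=43
Step 2: x grows by 43 each step until capped at 4775; fixed point is x=4775
Step 3: iterations = ceil(4775/43) = 112

112


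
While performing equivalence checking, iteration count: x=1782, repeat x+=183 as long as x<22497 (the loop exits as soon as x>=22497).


Step 1: x goes from 1782 toward 22497 by 183; the body runs while x<22497, so iterations = ceil((bound-start)/step)
Step 2: Distance=20715
Step 3: ceil(20715/183)=114

114


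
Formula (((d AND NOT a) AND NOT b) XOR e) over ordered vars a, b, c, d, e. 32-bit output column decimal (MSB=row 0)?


Formula: (((d AND NOT a) AND NOT b) XOR e) over a, b, c, d, e (32 rows)
Evaluate each row (bits = a,b,c,d,e, MSB first):
  row 0 [00000]: (((0 AND NOT 0) AND NOT 0) XOR 0) -> 0
  row 1 [00001]: (((0 AND NOT 0) AND NOT 0) XOR 1) -> 1
  row 2 [00010]: (((1 AND NOT 0) AND NOT 0) XOR 0) -> 1
  row 3 [00011]: (((1 AND NOT 0) AND NOT 0) XOR 1) -> 0
  row 4 [00100]: (((0 AND NOT 0) AND NOT 0) XOR 0) -> 0
  row 5 [00101]: (((0 AND NOT 0) AND NOT 0) XOR 1) -> 1
  row 6 [00110]: (((1 AND NOT 0) AND NOT 0) XOR 0) -> 1
  row 7 [00111]: (((1 AND NOT 0) AND NOT 0) XOR 1) -> 0
  row 8 [01000]: (((0 AND NOT 0) AND NOT 1) XOR 0) -> 0
  row 9 [01001]: (((0 AND NOT 0) AND NOT 1) XOR 1) -> 1
  row 10 [01010]: (((1 AND NOT 0) AND NOT 1) XOR 0) -> 0
  row 11 [01011]: (((1 AND NOT 0) AND NOT 1) XOR 1) -> 1
  row 12 [01100]: (((0 AND NOT 0) AND NOT 1) XOR 0) -> 0
  row 13 [01101]: (((0 AND NOT 0) AND NOT 1) XOR 1) -> 1
  row 14 [01110]: (((1 AND NOT 0) AND NOT 1) XOR 0) -> 0
  row 15 [01111]: (((1 AND NOT 0) AND NOT 1) XOR 1) -> 1
  row 16 [10000]: (((0 AND NOT 1) AND NOT 0) XOR 0) -> 0
  row 17 [10001]: (((0 AND NOT 1) AND NOT 0) XOR 1) -> 1
  row 18 [10010]: (((1 AND NOT 1) AND NOT 0) XOR 0) -> 0
  row 19 [10011]: (((1 AND NOT 1) AND NOT 0) XOR 1) -> 1
  row 20 [10100]: (((0 AND NOT 1) AND NOT 0) XOR 0) -> 0
  row 21 [10101]: (((0 AND NOT 1) AND NOT 0) XOR 1) -> 1
  row 22 [10110]: (((1 AND NOT 1) AND NOT 0) XOR 0) -> 0
  row 23 [10111]: (((1 AND NOT 1) AND NOT 0) XOR 1) -> 1
  row 24 [11000]: (((0 AND NOT 1) AND NOT 1) XOR 0) -> 0
  row 25 [11001]: (((0 AND NOT 1) AND NOT 1) XOR 1) -> 1
  row 26 [11010]: (((1 AND NOT 1) AND NOT 1) XOR 0) -> 0
  row 27 [11011]: (((1 AND NOT 1) AND NOT 1) XOR 1) -> 1
  row 28 [11100]: (((0 AND NOT 1) AND NOT 1) XOR 0) -> 0
  row 29 [11101]: (((0 AND NOT 1) AND NOT 1) XOR 1) -> 1
  row 30 [11110]: (((1 AND NOT 1) AND NOT 1) XOR 0) -> 0
  row 31 [11111]: (((1 AND NOT 1) AND NOT 1) XOR 1) -> 1
Full result column, 4 rows per line (a,b,c fixed per line; d,e runs 00..11 left to right):
  rows 0-3 [a,b,c=000]: 0110  = hex 6
  rows 4-7 [a,b,c=001]: 0110  = hex 6
  rows 8-11 [a,b,c=010]: 0101  = hex 5
  rows 12-15 [a,b,c=011]: 0101  = hex 5
  rows 16-19 [a,b,c=100]: 0101  = hex 5
  rows 20-23 [a,b,c=101]: 0101  = hex 5
  rows 24-27 [a,b,c=110]: 0101  = hex 5
  rows 28-31 [a,b,c=111]: 0101  = hex 5
Output column (row 0 .. row 31) = 01100110010101010101010101010101
Output column grouped in 4s = 0110 0110 0101 0101 0101 0101 0101 0101 = 0x66555555
Convert to decimal digit by digit (value = value*16 + digit):
  6 -> 6
  6*16 + 6 = 102
  102*16 + 5 = 1637
  1637*16 + 5 = 26197
  26197*16 + 5 = 419157
  419157*16 + 5 = 6706517
  6706517*16 + 5 = 107304277
  107304277*16 + 5 = 1716868437
Decimal = 1716868437

1716868437


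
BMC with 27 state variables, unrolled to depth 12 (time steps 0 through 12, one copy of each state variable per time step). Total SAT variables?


BMC unrolls to depth k, creating one copy of each state var for steps 0..k.
Step count = 12 + 1 = 13 (steps 0 through 12)
Vars per step = 27
Total = 27 * 13 = 351

351


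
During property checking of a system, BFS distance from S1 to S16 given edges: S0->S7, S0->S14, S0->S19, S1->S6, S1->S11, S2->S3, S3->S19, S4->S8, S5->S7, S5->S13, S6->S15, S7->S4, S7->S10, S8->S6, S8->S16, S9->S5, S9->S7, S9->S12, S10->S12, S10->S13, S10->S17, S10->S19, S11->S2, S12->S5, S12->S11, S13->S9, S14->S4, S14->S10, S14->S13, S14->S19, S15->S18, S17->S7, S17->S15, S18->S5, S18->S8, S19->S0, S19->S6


BFS layer-by-layer from S1:
  dist 0: {S1}
  dist 1: {S6, S11}
  dist 2: {S2, S15}
  dist 3: {S3, S18}
  dist 4: {S5, S8, S19}
  dist 5: {S0, S7, S13, S16}
  -> S16 reached at distance 5
Shortest path length = 5

5


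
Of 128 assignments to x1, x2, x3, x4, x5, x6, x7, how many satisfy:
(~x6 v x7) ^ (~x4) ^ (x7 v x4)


CNF with 3 clauses over 7 vars (128 assignments).
An assignment satisfies CNF iff every clause has >=1 true literal.
Check each row (bits = x1,x2,x3,x4,x5,x6,x7; clause T/F shown):
  row 0 [0000000]: clauses=TTF -> 0
  row 1 [0000001]: clauses=TTT -> 1
  row 2 [0000010]: clauses=FTF -> 0
  row 3 [0000011]: clauses=TTT -> 1
  row 4 [0000100]: clauses=TTF -> 0
  (every remaining row is evaluated the same way; all 128 results are listed next)
Full result column, 8 rows per line (x1,x2,x3,x4 fixed per line; x5,x6,x7 runs 000..111 left to right):
  rows 0-7 [x1,x2,x3,x4=0000]: 01010101  (ones: 4)
  rows 8-15 [x1,x2,x3,x4=0001]: 00000000  (ones: 0)
  rows 16-23 [x1,x2,x3,x4=0010]: 01010101  (ones: 4)
  rows 24-31 [x1,x2,x3,x4=0011]: 00000000  (ones: 0)
  rows 32-39 [x1,x2,x3,x4=0100]: 01010101  (ones: 4)
  rows 40-47 [x1,x2,x3,x4=0101]: 00000000  (ones: 0)
  rows 48-55 [x1,x2,x3,x4=0110]: 01010101  (ones: 4)
  rows 56-63 [x1,x2,x3,x4=0111]: 00000000  (ones: 0)
  rows 64-71 [x1,x2,x3,x4=1000]: 01010101  (ones: 4)
  rows 72-79 [x1,x2,x3,x4=1001]: 00000000  (ones: 0)
  rows 80-87 [x1,x2,x3,x4=1010]: 01010101  (ones: 4)
  rows 88-95 [x1,x2,x3,x4=1011]: 00000000  (ones: 0)
  rows 96-103 [x1,x2,x3,x4=1100]: 01010101  (ones: 4)
  rows 104-111 [x1,x2,x3,x4=1101]: 00000000  (ones: 0)
  rows 112-119 [x1,x2,x3,x4=1110]: 01010101  (ones: 4)
  rows 120-127 [x1,x2,x3,x4=1111]: 00000000  (ones: 0)
Satisfying assignments = 4+0+4+0+4+0+4+0+4+0+4+0+4+0+4+0 = 32

32


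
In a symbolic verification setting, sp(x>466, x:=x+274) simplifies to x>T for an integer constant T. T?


Formula: sp(P, x:=E) = exists old_x. (x = E[old_x/x]) AND P[old_x/x] (old_x is the value of x before the assignment; eliminate old_x by solving x = E[old_x/x] for old_x)
Step 1: Precondition P: x>466, i.e. old_x > 466
Step 2: Assignment gives x = old_x + 274, so old_x = x - 274
Step 3: Substitute into P: x - 274 > 466
Step 4: Simplify: x > 466+274 = 740

740


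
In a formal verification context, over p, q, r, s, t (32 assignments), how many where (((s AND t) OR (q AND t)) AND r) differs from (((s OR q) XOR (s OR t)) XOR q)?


F1 = (((s AND t) OR (q AND t)) AND r)
F2 = (((s OR q) XOR (s OR t)) XOR q)
Evaluate both on each of 32 rows (bits = p,q,r,s,t):
  row 0 [00000]: F1=0 F2=0 -> 0
  row 1 [00001]: F1=0 F2=1 (differ) -> 1
  row 2 [00010]: F1=0 F2=0 -> 0
  row 3 [00011]: F1=0 F2=0 -> 0
  row 4 [00100]: F1=0 F2=0 -> 0
  row 5 [00101]: F1=0 F2=1 (differ) -> 1
  row 6 [00110]: F1=0 F2=0 -> 0
  row 7 [00111]: F1=1 F2=0 (differ) -> 1
  row 8 [01000]: F1=0 F2=0 -> 0
  row 9 [01001]: F1=0 F2=1 (differ) -> 1
  row 10 [01010]: F1=0 F2=1 (differ) -> 1
  row 11 [01011]: F1=0 F2=1 (differ) -> 1
  row 12 [01100]: F1=0 F2=0 -> 0
  row 13 [01101]: F1=1 F2=1 -> 0
  row 14 [01110]: F1=0 F2=1 (differ) -> 1
  row 15 [01111]: F1=1 F2=1 -> 0
  row 16 [10000]: F1=0 F2=0 -> 0
  row 17 [10001]: F1=0 F2=1 (differ) -> 1
  row 18 [10010]: F1=0 F2=0 -> 0
  row 19 [10011]: F1=0 F2=0 -> 0
  row 20 [10100]: F1=0 F2=0 -> 0
  row 21 [10101]: F1=0 F2=1 (differ) -> 1
  row 22 [10110]: F1=0 F2=0 -> 0
  row 23 [10111]: F1=1 F2=0 (differ) -> 1
  row 24 [11000]: F1=0 F2=0 -> 0
  row 25 [11001]: F1=0 F2=1 (differ) -> 1
  row 26 [11010]: F1=0 F2=1 (differ) -> 1
  row 27 [11011]: F1=0 F2=1 (differ) -> 1
  row 28 [11100]: F1=0 F2=0 -> 0
  row 29 [11101]: F1=1 F2=1 -> 0
  row 30 [11110]: F1=0 F2=1 (differ) -> 1
  row 31 [11111]: F1=1 F2=1 -> 0
Full result column, 8 rows per line (p,q fixed per line; r,s,t runs 000..111 left to right):
  rows 0-7 [p,q=00]: 01000101  (ones: 3)
  rows 8-15 [p,q=01]: 01110010  (ones: 4)
  rows 16-23 [p,q=10]: 01000101  (ones: 3)
  rows 24-31 [p,q=11]: 01110010  (ones: 4)
Disagreements = 3+4+3+4 = 14

14


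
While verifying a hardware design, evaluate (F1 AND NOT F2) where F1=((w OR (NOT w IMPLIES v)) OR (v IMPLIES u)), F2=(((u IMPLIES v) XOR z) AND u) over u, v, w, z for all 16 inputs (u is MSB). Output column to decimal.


F1 = ((w OR (NOT w IMPLIES v)) OR (v IMPLIES u))
F2 = (((u IMPLIES v) XOR z) AND u)
Counterexample to F1=>F2 is where F1=1 and F2=0.
Evaluate each row (bits = u,v,w,z, MSB first):
  row 0 [0000]: F1=1 F2=0 -> F1&~F2 -> 1
  row 1 [0001]: F1=1 F2=0 -> F1&~F2 -> 1
  row 2 [0010]: F1=1 F2=0 -> F1&~F2 -> 1
  row 3 [0011]: F1=1 F2=0 -> F1&~F2 -> 1
  row 4 [0100]: F1=1 F2=0 -> F1&~F2 -> 1
  row 5 [0101]: F1=1 F2=0 -> F1&~F2 -> 1
  row 6 [0110]: F1=1 F2=0 -> F1&~F2 -> 1
  row 7 [0111]: F1=1 F2=0 -> F1&~F2 -> 1
  row 8 [1000]: F1=1 F2=0 -> F1&~F2 -> 1
  row 9 [1001]: F1=1 F2=1 -> F1&~F2 -> 0
  row 10 [1010]: F1=1 F2=0 -> F1&~F2 -> 1
  row 11 [1011]: F1=1 F2=1 -> F1&~F2 -> 0
  row 12 [1100]: F1=1 F2=1 -> F1&~F2 -> 0
  row 13 [1101]: F1=1 F2=0 -> F1&~F2 -> 1
  row 14 [1110]: F1=1 F2=1 -> F1&~F2 -> 0
  row 15 [1111]: F1=1 F2=0 -> F1&~F2 -> 1
Full result column, 4 rows per line (u,v fixed per line; w,z runs 00..11 left to right):
  rows 0-3 [u,v=00]: 1111  = hex F
  rows 4-7 [u,v=01]: 1111  = hex F
  rows 8-11 [u,v=10]: 1010  = hex A
  rows 12-15 [u,v=11]: 0101  = hex 5
Counterexample vector (row 0 .. row 15) = 1111111110100101
Output column grouped in 4s = 1111 1111 1010 0101 = 0xFFA5
Convert to decimal digit by digit (value = value*16 + digit):
  F -> 15
  15*16 + 15 (F) = 255
  255*16 + 10 (A) = 4090
  4090*16 + 5 = 65445
Decimal = 65445

65445


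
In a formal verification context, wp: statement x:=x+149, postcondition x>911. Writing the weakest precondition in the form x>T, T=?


Formula: wp(x:=E, P) = P[E/x] (substitute E for x in postcondition)
Step 1: Postcondition: x>911
Step 2: Substitute x+149 for x: x+149>911
Step 3: Solve for x: x > 911-149 = 762

762


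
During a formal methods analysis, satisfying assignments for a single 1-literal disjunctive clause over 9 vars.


Step 1: Total=2^9=512
Step 2: Unsat when all 1 false: 2^8=256
Step 3: Sat=512-256=256

256


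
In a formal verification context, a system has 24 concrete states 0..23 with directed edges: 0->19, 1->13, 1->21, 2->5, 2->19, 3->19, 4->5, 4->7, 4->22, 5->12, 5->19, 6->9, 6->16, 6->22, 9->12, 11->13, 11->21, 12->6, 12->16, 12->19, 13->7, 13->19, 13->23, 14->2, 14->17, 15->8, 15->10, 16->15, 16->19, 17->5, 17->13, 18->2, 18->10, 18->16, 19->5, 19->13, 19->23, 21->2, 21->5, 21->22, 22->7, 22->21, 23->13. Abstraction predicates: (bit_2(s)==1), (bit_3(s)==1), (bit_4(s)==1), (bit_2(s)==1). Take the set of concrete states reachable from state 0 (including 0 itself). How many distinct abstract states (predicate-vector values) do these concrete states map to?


BFS from 0:
Concrete reachable: {0, 2, 5, 6, 7, 8, 9, 10, 12, 13, 15, 16, 19, 21, 22, 23}
Abstract via predicates (bit_2(s)==1), (bit_3(s)==1), (bit_4(s)==1), (bit_2(s)==1):
  (0,0,0,0) <- {0, 2}
  (0,0,1,0) <- {16, 19}
  (0,1,0,0) <- {8, 9, 10}
  (1,0,0,1) <- {5, 6, 7}
  (1,0,1,1) <- {21, 22, 23}
  (1,1,0,1) <- {12, 13, 15}
Distinct abstract states = 6

6


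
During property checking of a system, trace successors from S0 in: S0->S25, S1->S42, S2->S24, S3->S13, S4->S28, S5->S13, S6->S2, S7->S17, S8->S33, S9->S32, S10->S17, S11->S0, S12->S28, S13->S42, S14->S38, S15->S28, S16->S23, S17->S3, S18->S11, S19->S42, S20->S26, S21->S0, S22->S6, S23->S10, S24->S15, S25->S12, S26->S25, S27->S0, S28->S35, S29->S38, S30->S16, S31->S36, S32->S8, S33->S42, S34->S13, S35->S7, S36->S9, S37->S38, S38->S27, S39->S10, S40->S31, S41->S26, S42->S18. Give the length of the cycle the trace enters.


Trace from S0 until a state repeats:
  S0 -> S25 -> S12 -> S28 -> S35 -> S7 -> S17 -> S3 -> S13 -> S42 -> S18 -> S11 -> S0
S0 first seen at step 0, revisited at step 12.
Cycle length = 12 - 0 = 12

12


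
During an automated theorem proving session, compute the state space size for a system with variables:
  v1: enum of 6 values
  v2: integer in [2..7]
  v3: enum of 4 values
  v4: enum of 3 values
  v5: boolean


State space = product of domain sizes of all variables.
Domain sizes:
  v1 (enum of 6 values): 6
  v2 (integer in [2..7]): 6
  v3 (enum of 4 values): 4
  v4 (enum of 3 values): 3
  v5 (boolean): 2
Product = 6 * 6 * 4 * 3 * 2 = 864

864


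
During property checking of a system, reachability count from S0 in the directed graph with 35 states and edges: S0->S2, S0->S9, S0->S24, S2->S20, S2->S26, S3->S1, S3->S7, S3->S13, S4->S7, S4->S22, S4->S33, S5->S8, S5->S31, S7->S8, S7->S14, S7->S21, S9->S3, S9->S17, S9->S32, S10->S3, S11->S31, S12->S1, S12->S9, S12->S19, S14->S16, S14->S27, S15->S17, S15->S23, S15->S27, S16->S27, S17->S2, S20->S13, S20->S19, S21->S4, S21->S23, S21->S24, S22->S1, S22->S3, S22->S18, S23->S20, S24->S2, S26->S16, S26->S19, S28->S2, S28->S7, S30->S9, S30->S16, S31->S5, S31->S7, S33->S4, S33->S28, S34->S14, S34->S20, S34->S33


BFS from S0:
  layer 0: {S0}
  layer 1: {S2, S9, S24}
  layer 2: {S3, S17, S20, S26, S32}
  layer 3: {S1, S7, S13, S16, S19}
  layer 4: {S8, S14, S21, S27}
  layer 5: {S4, S23}
  layer 6: {S22, S33}
  layer 7: {S18, S28}
Reachable set: {S0, S1, S2, S3, S4, S7, S8, S9, S13, S14, S16, S17, S18, S19, S20, S21, S22, S23, S24, S26, S27, S28, S32, S33}
Count = 24

24


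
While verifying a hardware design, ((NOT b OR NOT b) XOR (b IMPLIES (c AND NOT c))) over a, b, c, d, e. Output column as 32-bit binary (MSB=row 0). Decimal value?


Formula: ((NOT b OR NOT b) XOR (b IMPLIES (c AND NOT c))) over a, b, c, d, e (32 rows)
Evaluate each row (bits = a,b,c,d,e, MSB first):
  row 0 [00000]: ((NOT 0 OR NOT 0) XOR (0 IMPLIES (0 AND NOT 0))) -> 0
  row 1 [00001]: ((NOT 0 OR NOT 0) XOR (0 IMPLIES (0 AND NOT 0))) -> 0
  row 2 [00010]: ((NOT 0 OR NOT 0) XOR (0 IMPLIES (0 AND NOT 0))) -> 0
  row 3 [00011]: ((NOT 0 OR NOT 0) XOR (0 IMPLIES (0 AND NOT 0))) -> 0
  row 4 [00100]: ((NOT 0 OR NOT 0) XOR (0 IMPLIES (1 AND NOT 1))) -> 0
  row 5 [00101]: ((NOT 0 OR NOT 0) XOR (0 IMPLIES (1 AND NOT 1))) -> 0
  row 6 [00110]: ((NOT 0 OR NOT 0) XOR (0 IMPLIES (1 AND NOT 1))) -> 0
  row 7 [00111]: ((NOT 0 OR NOT 0) XOR (0 IMPLIES (1 AND NOT 1))) -> 0
  row 8 [01000]: ((NOT 1 OR NOT 1) XOR (1 IMPLIES (0 AND NOT 0))) -> 0
  row 9 [01001]: ((NOT 1 OR NOT 1) XOR (1 IMPLIES (0 AND NOT 0))) -> 0
  row 10 [01010]: ((NOT 1 OR NOT 1) XOR (1 IMPLIES (0 AND NOT 0))) -> 0
  row 11 [01011]: ((NOT 1 OR NOT 1) XOR (1 IMPLIES (0 AND NOT 0))) -> 0
  row 12 [01100]: ((NOT 1 OR NOT 1) XOR (1 IMPLIES (1 AND NOT 1))) -> 0
  row 13 [01101]: ((NOT 1 OR NOT 1) XOR (1 IMPLIES (1 AND NOT 1))) -> 0
  row 14 [01110]: ((NOT 1 OR NOT 1) XOR (1 IMPLIES (1 AND NOT 1))) -> 0
  row 15 [01111]: ((NOT 1 OR NOT 1) XOR (1 IMPLIES (1 AND NOT 1))) -> 0
  row 16 [10000]: ((NOT 0 OR NOT 0) XOR (0 IMPLIES (0 AND NOT 0))) -> 0
  row 17 [10001]: ((NOT 0 OR NOT 0) XOR (0 IMPLIES (0 AND NOT 0))) -> 0
  row 18 [10010]: ((NOT 0 OR NOT 0) XOR (0 IMPLIES (0 AND NOT 0))) -> 0
  row 19 [10011]: ((NOT 0 OR NOT 0) XOR (0 IMPLIES (0 AND NOT 0))) -> 0
  row 20 [10100]: ((NOT 0 OR NOT 0) XOR (0 IMPLIES (1 AND NOT 1))) -> 0
  row 21 [10101]: ((NOT 0 OR NOT 0) XOR (0 IMPLIES (1 AND NOT 1))) -> 0
  row 22 [10110]: ((NOT 0 OR NOT 0) XOR (0 IMPLIES (1 AND NOT 1))) -> 0
  row 23 [10111]: ((NOT 0 OR NOT 0) XOR (0 IMPLIES (1 AND NOT 1))) -> 0
  row 24 [11000]: ((NOT 1 OR NOT 1) XOR (1 IMPLIES (0 AND NOT 0))) -> 0
  row 25 [11001]: ((NOT 1 OR NOT 1) XOR (1 IMPLIES (0 AND NOT 0))) -> 0
  row 26 [11010]: ((NOT 1 OR NOT 1) XOR (1 IMPLIES (0 AND NOT 0))) -> 0
  row 27 [11011]: ((NOT 1 OR NOT 1) XOR (1 IMPLIES (0 AND NOT 0))) -> 0
  row 28 [11100]: ((NOT 1 OR NOT 1) XOR (1 IMPLIES (1 AND NOT 1))) -> 0
  row 29 [11101]: ((NOT 1 OR NOT 1) XOR (1 IMPLIES (1 AND NOT 1))) -> 0
  row 30 [11110]: ((NOT 1 OR NOT 1) XOR (1 IMPLIES (1 AND NOT 1))) -> 0
  row 31 [11111]: ((NOT 1 OR NOT 1) XOR (1 IMPLIES (1 AND NOT 1))) -> 0
Full result column, 4 rows per line (a,b,c fixed per line; d,e runs 00..11 left to right):
  rows 0-3 [a,b,c=000]: 0000  = hex 0
  rows 4-7 [a,b,c=001]: 0000  = hex 0
  rows 8-11 [a,b,c=010]: 0000  = hex 0
  rows 12-15 [a,b,c=011]: 0000  = hex 0
  rows 16-19 [a,b,c=100]: 0000  = hex 0
  rows 20-23 [a,b,c=101]: 0000  = hex 0
  rows 24-27 [a,b,c=110]: 0000  = hex 0
  rows 28-31 [a,b,c=111]: 0000  = hex 0
Output column (row 0 .. row 31) = 00000000000000000000000000000000
Output column grouped in 4s = 0000 0000 0000 0000 0000 0000 0000 0000 = 0x00000000
Convert to decimal digit by digit (value = value*16 + digit):
  0 -> 0
  0*16 + 0 = 0
  0*16 + 0 = 0
  0*16 + 0 = 0
  0*16 + 0 = 0
  0*16 + 0 = 0
  0*16 + 0 = 0
  0*16 + 0 = 0
Decimal = 0

0


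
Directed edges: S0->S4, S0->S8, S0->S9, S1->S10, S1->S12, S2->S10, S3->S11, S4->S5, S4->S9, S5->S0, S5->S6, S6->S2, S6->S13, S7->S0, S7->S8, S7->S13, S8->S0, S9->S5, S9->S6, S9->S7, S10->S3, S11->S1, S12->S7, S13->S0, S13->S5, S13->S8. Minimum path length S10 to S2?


BFS layer-by-layer from S10:
  dist 0: {S10}
  dist 1: {S3}
  dist 2: {S11}
  dist 3: {S1}
  dist 4: {S12}
  dist 5: {S7}
  dist 6: {S0, S8, S13}
  dist 7: {S4, S5, S9}
  dist 8: {S6}
  dist 9: {S2}
  -> S2 reached at distance 9
Shortest path length = 9

9


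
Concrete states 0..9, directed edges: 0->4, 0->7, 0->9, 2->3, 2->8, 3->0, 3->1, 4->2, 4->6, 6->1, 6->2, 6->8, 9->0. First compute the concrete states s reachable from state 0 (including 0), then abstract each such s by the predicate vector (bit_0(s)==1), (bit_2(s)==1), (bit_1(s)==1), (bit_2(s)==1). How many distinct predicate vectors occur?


BFS from 0:
Concrete reachable: {0, 1, 2, 3, 4, 6, 7, 8, 9}
Abstract via predicates (bit_0(s)==1), (bit_2(s)==1), (bit_1(s)==1), (bit_2(s)==1):
  (0,0,0,0) <- {0, 8}
  (0,0,1,0) <- {2}
  (0,1,0,1) <- {4}
  (0,1,1,1) <- {6}
  (1,0,0,0) <- {1, 9}
  (1,0,1,0) <- {3}
  (1,1,1,1) <- {7}
Distinct abstract states = 7

7


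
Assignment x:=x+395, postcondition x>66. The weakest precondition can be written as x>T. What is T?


Formula: wp(x:=E, P) = P[E/x] (substitute E for x in postcondition)
Step 1: Postcondition: x>66
Step 2: Substitute x+395 for x: x+395>66
Step 3: Solve for x: x > 66-395 = -329

-329


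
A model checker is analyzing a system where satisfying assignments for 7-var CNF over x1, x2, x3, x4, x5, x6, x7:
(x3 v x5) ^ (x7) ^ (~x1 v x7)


CNF with 3 clauses over 7 vars (128 assignments).
An assignment satisfies CNF iff every clause has >=1 true literal.
Check each row (bits = x1,x2,x3,x4,x5,x6,x7; clause T/F shown):
  row 0 [0000000]: clauses=FFT -> 0
  row 1 [0000001]: clauses=FTT -> 0
  row 2 [0000010]: clauses=FFT -> 0
  row 3 [0000011]: clauses=FTT -> 0
  row 4 [0000100]: clauses=TFT -> 0
  (every remaining row is evaluated the same way; all 128 results are listed next)
Full result column, 8 rows per line (x1,x2,x3,x4 fixed per line; x5,x6,x7 runs 000..111 left to right):
  rows 0-7 [x1,x2,x3,x4=0000]: 00000101  (ones: 2)
  rows 8-15 [x1,x2,x3,x4=0001]: 00000101  (ones: 2)
  rows 16-23 [x1,x2,x3,x4=0010]: 01010101  (ones: 4)
  rows 24-31 [x1,x2,x3,x4=0011]: 01010101  (ones: 4)
  rows 32-39 [x1,x2,x3,x4=0100]: 00000101  (ones: 2)
  rows 40-47 [x1,x2,x3,x4=0101]: 00000101  (ones: 2)
  rows 48-55 [x1,x2,x3,x4=0110]: 01010101  (ones: 4)
  rows 56-63 [x1,x2,x3,x4=0111]: 01010101  (ones: 4)
  rows 64-71 [x1,x2,x3,x4=1000]: 00000101  (ones: 2)
  rows 72-79 [x1,x2,x3,x4=1001]: 00000101  (ones: 2)
  rows 80-87 [x1,x2,x3,x4=1010]: 01010101  (ones: 4)
  rows 88-95 [x1,x2,x3,x4=1011]: 01010101  (ones: 4)
  rows 96-103 [x1,x2,x3,x4=1100]: 00000101  (ones: 2)
  rows 104-111 [x1,x2,x3,x4=1101]: 00000101  (ones: 2)
  rows 112-119 [x1,x2,x3,x4=1110]: 01010101  (ones: 4)
  rows 120-127 [x1,x2,x3,x4=1111]: 01010101  (ones: 4)
Satisfying assignments = 2+2+4+4+2+2+4+4+2+2+4+4+2+2+4+4 = 48

48


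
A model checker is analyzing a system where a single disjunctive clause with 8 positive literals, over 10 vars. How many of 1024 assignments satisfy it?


Step 1: Total=2^10=1024
Step 2: Unsat when all 8 false: 2^2=4
Step 3: Sat=1024-4=1020

1020


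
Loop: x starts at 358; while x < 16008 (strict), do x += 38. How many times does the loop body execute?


Step 1: x goes from 358 toward 16008 by 38; the body runs while x<16008, so iterations = ceil((bound-start)/step)
Step 2: Distance=15650
Step 3: ceil(15650/38)=412

412


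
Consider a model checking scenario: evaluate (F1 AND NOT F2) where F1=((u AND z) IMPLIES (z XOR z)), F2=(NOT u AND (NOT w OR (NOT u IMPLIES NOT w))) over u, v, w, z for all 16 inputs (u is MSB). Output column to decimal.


F1 = ((u AND z) IMPLIES (z XOR z))
F2 = (NOT u AND (NOT w OR (NOT u IMPLIES NOT w)))
Counterexample to F1=>F2 is where F1=1 and F2=0.
Evaluate each row (bits = u,v,w,z, MSB first):
  row 0 [0000]: F1=1 F2=1 -> F1&~F2 -> 0
  row 1 [0001]: F1=1 F2=1 -> F1&~F2 -> 0
  row 2 [0010]: F1=1 F2=0 -> F1&~F2 -> 1
  row 3 [0011]: F1=1 F2=0 -> F1&~F2 -> 1
  row 4 [0100]: F1=1 F2=1 -> F1&~F2 -> 0
  row 5 [0101]: F1=1 F2=1 -> F1&~F2 -> 0
  row 6 [0110]: F1=1 F2=0 -> F1&~F2 -> 1
  row 7 [0111]: F1=1 F2=0 -> F1&~F2 -> 1
  row 8 [1000]: F1=1 F2=0 -> F1&~F2 -> 1
  row 9 [1001]: F1=0 F2=0 -> F1&~F2 -> 0
  row 10 [1010]: F1=1 F2=0 -> F1&~F2 -> 1
  row 11 [1011]: F1=0 F2=0 -> F1&~F2 -> 0
  row 12 [1100]: F1=1 F2=0 -> F1&~F2 -> 1
  row 13 [1101]: F1=0 F2=0 -> F1&~F2 -> 0
  row 14 [1110]: F1=1 F2=0 -> F1&~F2 -> 1
  row 15 [1111]: F1=0 F2=0 -> F1&~F2 -> 0
Full result column, 4 rows per line (u,v fixed per line; w,z runs 00..11 left to right):
  rows 0-3 [u,v=00]: 0011  = hex 3
  rows 4-7 [u,v=01]: 0011  = hex 3
  rows 8-11 [u,v=10]: 1010  = hex A
  rows 12-15 [u,v=11]: 1010  = hex A
Counterexample vector (row 0 .. row 15) = 0011001110101010
Output column grouped in 4s = 0011 0011 1010 1010 = 0x33AA
Convert to decimal digit by digit (value = value*16 + digit):
  3 -> 3
  3*16 + 3 = 51
  51*16 + 10 (A) = 826
  826*16 + 10 (A) = 13226
Decimal = 13226

13226


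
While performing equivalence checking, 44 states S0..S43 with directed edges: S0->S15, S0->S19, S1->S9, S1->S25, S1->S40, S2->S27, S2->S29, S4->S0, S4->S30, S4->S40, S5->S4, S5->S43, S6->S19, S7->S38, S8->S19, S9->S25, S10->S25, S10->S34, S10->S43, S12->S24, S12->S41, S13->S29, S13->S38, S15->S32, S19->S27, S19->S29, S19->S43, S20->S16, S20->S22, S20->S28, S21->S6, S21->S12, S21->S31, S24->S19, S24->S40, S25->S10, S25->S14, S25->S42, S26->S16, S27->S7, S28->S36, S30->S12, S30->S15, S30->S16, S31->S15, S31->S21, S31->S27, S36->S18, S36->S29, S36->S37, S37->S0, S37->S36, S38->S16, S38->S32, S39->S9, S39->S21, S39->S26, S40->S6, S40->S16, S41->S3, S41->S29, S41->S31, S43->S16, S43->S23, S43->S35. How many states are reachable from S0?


BFS from S0:
  layer 0: {S0}
  layer 1: {S15, S19}
  layer 2: {S27, S29, S32, S43}
  layer 3: {S7, S16, S23, S35}
  layer 4: {S38}
Reachable set: {S0, S7, S15, S16, S19, S23, S27, S29, S32, S35, S38, S43}
Count = 12

12


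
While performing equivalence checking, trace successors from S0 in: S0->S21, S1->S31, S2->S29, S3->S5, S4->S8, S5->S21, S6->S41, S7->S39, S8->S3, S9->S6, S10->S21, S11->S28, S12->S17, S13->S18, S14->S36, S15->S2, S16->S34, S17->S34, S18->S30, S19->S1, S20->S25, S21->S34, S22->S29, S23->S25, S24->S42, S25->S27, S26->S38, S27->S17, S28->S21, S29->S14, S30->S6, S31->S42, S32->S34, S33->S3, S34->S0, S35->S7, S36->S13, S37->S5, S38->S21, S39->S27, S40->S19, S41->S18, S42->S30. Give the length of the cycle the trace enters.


Trace from S0 until a state repeats:
  S0 -> S21 -> S34 -> S0
S0 first seen at step 0, revisited at step 3.
Cycle length = 3 - 0 = 3

3


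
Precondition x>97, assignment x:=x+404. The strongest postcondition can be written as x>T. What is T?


Formula: sp(P, x:=E) = exists old_x. (x = E[old_x/x]) AND P[old_x/x] (old_x is the value of x before the assignment; eliminate old_x by solving x = E[old_x/x] for old_x)
Step 1: Precondition P: x>97, i.e. old_x > 97
Step 2: Assignment gives x = old_x + 404, so old_x = x - 404
Step 3: Substitute into P: x - 404 > 97
Step 4: Simplify: x > 97+404 = 501

501


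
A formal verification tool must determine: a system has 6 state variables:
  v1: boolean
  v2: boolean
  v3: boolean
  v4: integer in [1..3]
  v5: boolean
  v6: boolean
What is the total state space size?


State space = product of domain sizes of all variables.
Domain sizes:
  v1 (boolean): 2
  v2 (boolean): 2
  v3 (boolean): 2
  v4 (integer in [1..3]): 3
  v5 (boolean): 2
  v6 (boolean): 2
Product = 2 * 2 * 2 * 3 * 2 * 2 = 96

96


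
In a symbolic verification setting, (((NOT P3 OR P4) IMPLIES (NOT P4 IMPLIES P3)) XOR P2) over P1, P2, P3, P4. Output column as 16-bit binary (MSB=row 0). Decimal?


Formula: (((NOT P3 OR P4) IMPLIES (NOT P4 IMPLIES P3)) XOR P2) over P1, P2, P3, P4 (16 rows)
Evaluate each row (bits = P1,P2,P3,P4, MSB first):
  row 0 [0000]: (((NOT 0 OR 0) IMPLIES (NOT 0 IMPLIES 0)) XOR 0) -> 0
  row 1 [0001]: (((NOT 0 OR 1) IMPLIES (NOT 1 IMPLIES 0)) XOR 0) -> 1
  row 2 [0010]: (((NOT 1 OR 0) IMPLIES (NOT 0 IMPLIES 1)) XOR 0) -> 1
  row 3 [0011]: (((NOT 1 OR 1) IMPLIES (NOT 1 IMPLIES 1)) XOR 0) -> 1
  row 4 [0100]: (((NOT 0 OR 0) IMPLIES (NOT 0 IMPLIES 0)) XOR 1) -> 1
  row 5 [0101]: (((NOT 0 OR 1) IMPLIES (NOT 1 IMPLIES 0)) XOR 1) -> 0
  row 6 [0110]: (((NOT 1 OR 0) IMPLIES (NOT 0 IMPLIES 1)) XOR 1) -> 0
  row 7 [0111]: (((NOT 1 OR 1) IMPLIES (NOT 1 IMPLIES 1)) XOR 1) -> 0
  row 8 [1000]: (((NOT 0 OR 0) IMPLIES (NOT 0 IMPLIES 0)) XOR 0) -> 0
  row 9 [1001]: (((NOT 0 OR 1) IMPLIES (NOT 1 IMPLIES 0)) XOR 0) -> 1
  row 10 [1010]: (((NOT 1 OR 0) IMPLIES (NOT 0 IMPLIES 1)) XOR 0) -> 1
  row 11 [1011]: (((NOT 1 OR 1) IMPLIES (NOT 1 IMPLIES 1)) XOR 0) -> 1
  row 12 [1100]: (((NOT 0 OR 0) IMPLIES (NOT 0 IMPLIES 0)) XOR 1) -> 1
  row 13 [1101]: (((NOT 0 OR 1) IMPLIES (NOT 1 IMPLIES 0)) XOR 1) -> 0
  row 14 [1110]: (((NOT 1 OR 0) IMPLIES (NOT 0 IMPLIES 1)) XOR 1) -> 0
  row 15 [1111]: (((NOT 1 OR 1) IMPLIES (NOT 1 IMPLIES 1)) XOR 1) -> 0
Full result column, 4 rows per line (P1,P2 fixed per line; P3,P4 runs 00..11 left to right):
  rows 0-3 [P1,P2=00]: 0111  = hex 7
  rows 4-7 [P1,P2=01]: 1000  = hex 8
  rows 8-11 [P1,P2=10]: 0111  = hex 7
  rows 12-15 [P1,P2=11]: 1000  = hex 8
Output column (row 0 .. row 15) = 0111100001111000
Output column grouped in 4s = 0111 1000 0111 1000 = 0x7878
Convert to decimal digit by digit (value = value*16 + digit):
  7 -> 7
  7*16 + 8 = 120
  120*16 + 7 = 1927
  1927*16 + 8 = 30840
Decimal = 30840

30840


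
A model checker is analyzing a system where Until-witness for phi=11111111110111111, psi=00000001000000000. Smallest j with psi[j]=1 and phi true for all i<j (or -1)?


(phi U psi) at 0: need smallest j with psi[j]=1 and phi[i]=1 for all i in [0,j).
Scan from step 0:
  step 0: phi=1, psi=0 -> continue
  step 1: phi=1, psi=0 -> continue
  step 2: phi=1, psi=0 -> continue
  step 3: phi=1, psi=0 -> continue
  step 7: psi=1 and phi held for [0,7) -> witness found
Witness step = 7

7


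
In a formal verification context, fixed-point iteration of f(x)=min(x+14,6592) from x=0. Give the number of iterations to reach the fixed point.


Step 1: x=0, cap=6592, increment=14
Step 2: x grows by 14 each step until capped at 6592; fixed point is x=6592
Step 3: iterations = ceil(6592/14) = 471

471


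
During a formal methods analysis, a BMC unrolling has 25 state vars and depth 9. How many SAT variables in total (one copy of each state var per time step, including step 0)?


BMC unrolls to depth k, creating one copy of each state var for steps 0..k.
Step count = 9 + 1 = 10 (steps 0 through 9)
Vars per step = 25
Total = 25 * 10 = 250

250


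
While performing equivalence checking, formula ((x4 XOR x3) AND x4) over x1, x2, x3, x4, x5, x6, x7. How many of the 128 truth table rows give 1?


Formula: ((x4 XOR x3) AND x4) over 7 vars (128 rows)
Evaluate each row (x1, x2, x3, x4, x5, x6, x7 as bits, MSB first):
  row 0 [0000000]: ((0 XOR 0) AND 0) -> 0
  row 1 [0000001]: ((0 XOR 0) AND 0) -> 0
  row 2 [0000010]: ((0 XOR 0) AND 0) -> 0
  row 3 [0000011]: ((0 XOR 0) AND 0) -> 0
  row 4 [0000100]: ((0 XOR 0) AND 0) -> 0
  (every remaining row is evaluated the same way; all 128 results are listed next)
Full result column, 8 rows per line (x1,x2,x3,x4 fixed per line; x5,x6,x7 runs 000..111 left to right):
  rows 0-7 [x1,x2,x3,x4=0000]: 00000000  (ones: 0)
  rows 8-15 [x1,x2,x3,x4=0001]: 11111111  (ones: 8)
  rows 16-23 [x1,x2,x3,x4=0010]: 00000000  (ones: 0)
  rows 24-31 [x1,x2,x3,x4=0011]: 00000000  (ones: 0)
  rows 32-39 [x1,x2,x3,x4=0100]: 00000000  (ones: 0)
  rows 40-47 [x1,x2,x3,x4=0101]: 11111111  (ones: 8)
  rows 48-55 [x1,x2,x3,x4=0110]: 00000000  (ones: 0)
  rows 56-63 [x1,x2,x3,x4=0111]: 00000000  (ones: 0)
  rows 64-71 [x1,x2,x3,x4=1000]: 00000000  (ones: 0)
  rows 72-79 [x1,x2,x3,x4=1001]: 11111111  (ones: 8)
  rows 80-87 [x1,x2,x3,x4=1010]: 00000000  (ones: 0)
  rows 88-95 [x1,x2,x3,x4=1011]: 00000000  (ones: 0)
  rows 96-103 [x1,x2,x3,x4=1100]: 00000000  (ones: 0)
  rows 104-111 [x1,x2,x3,x4=1101]: 11111111  (ones: 8)
  rows 112-119 [x1,x2,x3,x4=1110]: 00000000  (ones: 0)
  rows 120-127 [x1,x2,x3,x4=1111]: 00000000  (ones: 0)
Count of 1-rows = 0+8+0+0+0+8+0+0+0+8+0+0+0+8+0+0 = 32

32


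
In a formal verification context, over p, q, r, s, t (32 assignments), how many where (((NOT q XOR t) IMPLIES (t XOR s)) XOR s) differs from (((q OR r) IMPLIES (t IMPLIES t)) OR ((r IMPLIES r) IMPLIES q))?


F1 = (((NOT q XOR t) IMPLIES (t XOR s)) XOR s)
F2 = (((q OR r) IMPLIES (t IMPLIES t)) OR ((r IMPLIES r) IMPLIES q))
Evaluate both on each of 32 rows (bits = p,q,r,s,t):
  row 0 [00000]: F1=0 F2=1 (differ) -> 1
  row 1 [00001]: F1=1 F2=1 -> 0
  row 2 [00010]: F1=0 F2=1 (differ) -> 1
  row 3 [00011]: F1=0 F2=1 (differ) -> 1
  row 4 [00100]: F1=0 F2=1 (differ) -> 1
  row 5 [00101]: F1=1 F2=1 -> 0
  row 6 [00110]: F1=0 F2=1 (differ) -> 1
  row 7 [00111]: F1=0 F2=1 (differ) -> 1
  row 8 [01000]: F1=1 F2=1 -> 0
  row 9 [01001]: F1=1 F2=1 -> 0
  row 10 [01010]: F1=0 F2=1 (differ) -> 1
  row 11 [01011]: F1=1 F2=1 -> 0
  row 12 [01100]: F1=1 F2=1 -> 0
  row 13 [01101]: F1=1 F2=1 -> 0
  row 14 [01110]: F1=0 F2=1 (differ) -> 1
  row 15 [01111]: F1=1 F2=1 -> 0
  row 16 [10000]: F1=0 F2=1 (differ) -> 1
  row 17 [10001]: F1=1 F2=1 -> 0
  row 18 [10010]: F1=0 F2=1 (differ) -> 1
  row 19 [10011]: F1=0 F2=1 (differ) -> 1
  row 20 [10100]: F1=0 F2=1 (differ) -> 1
  row 21 [10101]: F1=1 F2=1 -> 0
  row 22 [10110]: F1=0 F2=1 (differ) -> 1
  row 23 [10111]: F1=0 F2=1 (differ) -> 1
  row 24 [11000]: F1=1 F2=1 -> 0
  row 25 [11001]: F1=1 F2=1 -> 0
  row 26 [11010]: F1=0 F2=1 (differ) -> 1
  row 27 [11011]: F1=1 F2=1 -> 0
  row 28 [11100]: F1=1 F2=1 -> 0
  row 29 [11101]: F1=1 F2=1 -> 0
  row 30 [11110]: F1=0 F2=1 (differ) -> 1
  row 31 [11111]: F1=1 F2=1 -> 0
Full result column, 8 rows per line (p,q fixed per line; r,s,t runs 000..111 left to right):
  rows 0-7 [p,q=00]: 10111011  (ones: 6)
  rows 8-15 [p,q=01]: 00100010  (ones: 2)
  rows 16-23 [p,q=10]: 10111011  (ones: 6)
  rows 24-31 [p,q=11]: 00100010  (ones: 2)
Disagreements = 6+2+6+2 = 16

16


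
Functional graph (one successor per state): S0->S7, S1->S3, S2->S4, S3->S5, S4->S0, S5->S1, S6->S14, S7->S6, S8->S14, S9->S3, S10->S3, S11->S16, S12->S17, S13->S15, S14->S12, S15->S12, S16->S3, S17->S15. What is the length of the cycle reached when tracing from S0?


Trace from S0 until a state repeats:
  S0 -> S7 -> S6 -> S14 -> S12 -> S17 -> S15 -> S12
S12 first seen at step 4, revisited at step 7.
Cycle length = 7 - 4 = 3

3


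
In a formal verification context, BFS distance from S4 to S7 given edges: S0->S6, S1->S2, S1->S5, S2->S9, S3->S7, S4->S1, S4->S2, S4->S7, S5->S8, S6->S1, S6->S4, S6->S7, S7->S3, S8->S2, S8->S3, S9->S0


BFS layer-by-layer from S4:
  dist 0: {S4}
  dist 1: {S1, S2, S7}
  -> S7 reached at distance 1
Shortest path length = 1

1


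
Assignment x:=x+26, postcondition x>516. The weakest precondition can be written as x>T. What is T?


Formula: wp(x:=E, P) = P[E/x] (substitute E for x in postcondition)
Step 1: Postcondition: x>516
Step 2: Substitute x+26 for x: x+26>516
Step 3: Solve for x: x > 516-26 = 490

490


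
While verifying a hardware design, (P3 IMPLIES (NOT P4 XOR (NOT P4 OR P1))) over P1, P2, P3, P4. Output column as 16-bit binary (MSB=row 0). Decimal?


Formula: (P3 IMPLIES (NOT P4 XOR (NOT P4 OR P1))) over P1, P2, P3, P4 (16 rows)
Evaluate each row (bits = P1,P2,P3,P4, MSB first):
  row 0 [0000]: (0 IMPLIES (NOT 0 XOR (NOT 0 OR 0))) -> 1
  row 1 [0001]: (0 IMPLIES (NOT 1 XOR (NOT 1 OR 0))) -> 1
  row 2 [0010]: (1 IMPLIES (NOT 0 XOR (NOT 0 OR 0))) -> 0
  row 3 [0011]: (1 IMPLIES (NOT 1 XOR (NOT 1 OR 0))) -> 0
  row 4 [0100]: (0 IMPLIES (NOT 0 XOR (NOT 0 OR 0))) -> 1
  row 5 [0101]: (0 IMPLIES (NOT 1 XOR (NOT 1 OR 0))) -> 1
  row 6 [0110]: (1 IMPLIES (NOT 0 XOR (NOT 0 OR 0))) -> 0
  row 7 [0111]: (1 IMPLIES (NOT 1 XOR (NOT 1 OR 0))) -> 0
  row 8 [1000]: (0 IMPLIES (NOT 0 XOR (NOT 0 OR 1))) -> 1
  row 9 [1001]: (0 IMPLIES (NOT 1 XOR (NOT 1 OR 1))) -> 1
  row 10 [1010]: (1 IMPLIES (NOT 0 XOR (NOT 0 OR 1))) -> 0
  row 11 [1011]: (1 IMPLIES (NOT 1 XOR (NOT 1 OR 1))) -> 1
  row 12 [1100]: (0 IMPLIES (NOT 0 XOR (NOT 0 OR 1))) -> 1
  row 13 [1101]: (0 IMPLIES (NOT 1 XOR (NOT 1 OR 1))) -> 1
  row 14 [1110]: (1 IMPLIES (NOT 0 XOR (NOT 0 OR 1))) -> 0
  row 15 [1111]: (1 IMPLIES (NOT 1 XOR (NOT 1 OR 1))) -> 1
Full result column, 4 rows per line (P1,P2 fixed per line; P3,P4 runs 00..11 left to right):
  rows 0-3 [P1,P2=00]: 1100  = hex C
  rows 4-7 [P1,P2=01]: 1100  = hex C
  rows 8-11 [P1,P2=10]: 1101  = hex D
  rows 12-15 [P1,P2=11]: 1101  = hex D
Output column (row 0 .. row 15) = 1100110011011101
Output column grouped in 4s = 1100 1100 1101 1101 = 0xCCDD
Convert to decimal digit by digit (value = value*16 + digit):
  C -> 12
  12*16 + 12 (C) = 204
  204*16 + 13 (D) = 3277
  3277*16 + 13 (D) = 52445
Decimal = 52445

52445


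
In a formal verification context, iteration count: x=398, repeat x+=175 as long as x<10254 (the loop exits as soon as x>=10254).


Step 1: x goes from 398 toward 10254 by 175; the body runs while x<10254, so iterations = ceil((bound-start)/step)
Step 2: Distance=9856
Step 3: ceil(9856/175)=57

57


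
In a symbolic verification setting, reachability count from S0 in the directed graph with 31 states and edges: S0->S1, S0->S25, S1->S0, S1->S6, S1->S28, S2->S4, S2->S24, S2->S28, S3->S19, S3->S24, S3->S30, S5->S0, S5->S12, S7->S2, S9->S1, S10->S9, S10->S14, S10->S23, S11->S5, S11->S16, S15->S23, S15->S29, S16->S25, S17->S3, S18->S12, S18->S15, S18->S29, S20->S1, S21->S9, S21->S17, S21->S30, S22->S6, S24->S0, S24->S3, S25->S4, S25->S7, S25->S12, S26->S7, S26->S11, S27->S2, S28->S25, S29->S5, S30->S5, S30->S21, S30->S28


BFS from S0:
  layer 0: {S0}
  layer 1: {S1, S25}
  layer 2: {S4, S6, S7, S12, S28}
  layer 3: {S2}
  layer 4: {S24}
  layer 5: {S3}
  layer 6: {S19, S30}
  layer 7: {S5, S21}
  layer 8: {S9, S17}
Reachable set: {S0, S1, S2, S3, S4, S5, S6, S7, S9, S12, S17, S19, S21, S24, S25, S28, S30}
Count = 17

17
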